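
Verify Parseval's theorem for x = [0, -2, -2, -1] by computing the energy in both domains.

Time domain:
Σ|x[n]|² = |0|² + |-2|² + |-2|² + |-1|² = 9.0000

Frequency domain:
(1/4)Σ|X[k]|² = (1/4)(|-5|² + |2+1i|² + |1|² + |2-1i|²) = (1/4)·36.0000 = 9.0000

Both sides agree, confirming Parseval's theorem.

Σ|x[n]|² = (1/N)Σ|X[k]|² = 9.0000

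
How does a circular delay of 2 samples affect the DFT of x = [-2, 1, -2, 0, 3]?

Time shift by 2: X_shifted[k] = ω_5^(2k) · X[k]
Shifted x = [0, 3, -2, 1, -2]

DFT(x[n-2]) = [0, 1.1180-2.9919i, -1.1180-5.7921i, -1.1180+5.7921i, 1.1180+2.9919i]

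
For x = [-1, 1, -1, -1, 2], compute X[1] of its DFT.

X[1] = Σ(n=0 to 4) x[n] · ω_5^(1n) where ω_5 = e^(-2πi/5)
= (-1)·ω_5^0 + (1)·ω_5^1 + (-1)·ω_5^2 + (-1)·ω_5^3 + (2)·ω_5^4

X[1] = 1.5451+0.9511i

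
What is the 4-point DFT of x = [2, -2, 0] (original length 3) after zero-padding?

Original 3-point DFT: [0, 3.0000+1.7321i, 3.0000-1.7321i]
Zero-padded 4-point DFT provides frequency interpolation.

DFT_4([x, 0, ...]) = [0, 2+2i, 4, 2-2i]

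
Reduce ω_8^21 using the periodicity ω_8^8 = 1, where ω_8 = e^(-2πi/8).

Since ω_8^8 = 1, powers reduce modulo 8.
21 mod 8 = 5
So ω_8^21 = ω_8^5 = e^(-2πi·5/8)

ω_8^21 = ω_8^5 = -0.7071+0.7071i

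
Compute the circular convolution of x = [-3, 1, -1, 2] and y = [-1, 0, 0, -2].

(x ⊛ y)[n] = Σ(m=0 to 3) x[m] · y[(n-m) mod 4]

Computing each output sample:
(x ⊛ y)[0] = 1
(x ⊛ y)[1] = 1
(x ⊛ y)[2] = -3
(x ⊛ y)[3] = 4

x ⊛ y = [1, 1, -3, 4]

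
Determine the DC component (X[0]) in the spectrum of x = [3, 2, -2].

X[0] = Σ(n=0 to 2) x[n] · ω_3^0 = Σ x[n]
= (3) + (2) + (-2)

X[0] = 3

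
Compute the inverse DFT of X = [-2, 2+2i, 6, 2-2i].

x[n] = (1/4) Σ(k=0 to 3) X[k] · e^(2πikn/4)

Computing each x[n]:
x[0] = 2
x[1] = -3
x[2] = 0
x[3] = -1

x = [2, -3, 0, -1]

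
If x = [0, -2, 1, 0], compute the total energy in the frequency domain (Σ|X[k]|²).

Parseval: Σ|x[n]|² = (1/N)Σ|X[k]|², so Σ|X[k]|² = N·Σ|x[n]|² = 4·5.0000

Σ|X[k]|² = N·Σ|x[n]|² = 4·5.0000 = 20.0000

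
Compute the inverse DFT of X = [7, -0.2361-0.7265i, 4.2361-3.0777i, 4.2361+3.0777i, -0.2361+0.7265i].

x[n] = (1/5) Σ(k=0 to 4) X[k] · e^(2πikn/5)

Computing each x[n]:
x[0] = 3
x[1] = 1
x[2] = 1
x[3] = 3
x[4] = -1

x = [3, 1, 1, 3, -1]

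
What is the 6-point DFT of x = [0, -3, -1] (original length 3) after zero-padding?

Original 3-point DFT: [-4, 2.0000+1.7321i, 2.0000-1.7321i]
Zero-padded 6-point DFT provides frequency interpolation.

DFT_6([x, 0, ...]) = [-4, -1.0000+3.4641i, 2.0000+1.7321i, 2, 2.0000-1.7321i, -1.0000-3.4641i]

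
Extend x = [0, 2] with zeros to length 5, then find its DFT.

Original 2-point DFT: [2, -2]
Zero-padded 5-point DFT provides frequency interpolation.

DFT_5([x, 0, ...]) = [2, 0.6180-1.9021i, -1.6180-1.1756i, -1.6180+1.1756i, 0.6180+1.9021i]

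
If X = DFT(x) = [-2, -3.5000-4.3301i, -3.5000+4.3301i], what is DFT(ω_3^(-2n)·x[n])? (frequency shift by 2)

Modulation property: DFT(ω_3^(-2n)·x[n]) = X[(k-2) mod 3], so circularly shift X by 2 positions.

X[k-2] = [-3.5000-4.3301i, -3.5000+4.3301i, -2]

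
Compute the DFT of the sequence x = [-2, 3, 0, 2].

X[k] = Σ(n=0 to 3) x[n] · ω_4^(nk)
where ω_4 = e^(-2πi/4)

Computing each X[k]:
X[0] = 3
X[1] = -2-1i
X[2] = -7
X[3] = -2+1i

X = [3, -2-1i, -7, -2+1i]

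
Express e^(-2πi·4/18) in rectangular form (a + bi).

ω_18^4 = e^(-2πi·4/18)
= cos(-2π·4/18) + i·sin(-2π·4/18)
= cos(-8π/18) + i·sin(-8π/18)

ω_18^4 = cos(-8π/18) + i·sin(-8π/18) = 0.1736-0.9848i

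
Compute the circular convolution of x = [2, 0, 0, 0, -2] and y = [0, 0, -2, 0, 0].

(x ⊛ y)[n] = Σ(m=0 to 4) x[m] · y[(n-m) mod 5]

Computing each output sample:
(x ⊛ y)[0] = 0
(x ⊛ y)[1] = 4
(x ⊛ y)[2] = -4
(x ⊛ y)[3] = 0
(x ⊛ y)[4] = 0

x ⊛ y = [0, 4, -4, 0, 0]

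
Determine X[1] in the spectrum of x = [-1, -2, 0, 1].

X[1] = Σ(n=0 to 3) x[n] · ω_4^(1n) where ω_4 = e^(-2πi/4)
= (-1)·ω_4^0 + (-2)·ω_4^1 + (0)·ω_4^2 + (1)·ω_4^3

X[1] = -1+3i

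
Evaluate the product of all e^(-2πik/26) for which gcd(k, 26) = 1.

The primitive 26th roots of unity are ω_26^k for k coprime to 26: k ∈ {1, 3, 5, 7, 9, 11, 15, 17, 19, 21, 23, 25}
Their product equals the constant term of the cyclotomic polynomial Φ_26(x) up to sign.
For n ≥ 3, the product of all primitive nth roots of unity is 1. (For n=1 it is 1; for n=2 it is -1.)

1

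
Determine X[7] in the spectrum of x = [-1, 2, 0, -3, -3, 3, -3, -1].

X[7] = Σ(n=0 to 7) x[n] · ω_8^(7n) where ω_8 = e^(-2πi/8)
= (-1)·ω_8^0 + (2)·ω_8^7 + (0)·ω_8^14 + (-3)·ω_8^21 + (-3)·ω_8^28 + (3)·ω_8^35 + (-3)·ω_8^42 + (-1)·ω_8^49

X[7] = 2.7071+0.8787i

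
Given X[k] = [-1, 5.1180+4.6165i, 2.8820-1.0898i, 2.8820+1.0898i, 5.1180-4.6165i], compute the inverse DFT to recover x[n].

x[n] = (1/5) Σ(k=0 to 4) X[k] · e^(2πikn/5)

Computing each x[n]:
x[0] = 3
x[1] = -2
x[2] = -3
x[3] = 0
x[4] = 1

x = [3, -2, -3, 0, 1]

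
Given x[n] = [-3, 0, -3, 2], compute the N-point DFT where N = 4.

X[k] = Σ(n=0 to 3) x[n] · ω_4^(nk)
where ω_4 = e^(-2πi/4)

Computing each X[k]:
X[0] = -4
X[1] = 2i
X[2] = -8
X[3] = -2i

X = [-4, 2i, -8, -2i]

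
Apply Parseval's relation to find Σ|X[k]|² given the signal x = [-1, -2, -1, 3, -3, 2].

Parseval: Σ|x[n]|² = (1/N)Σ|X[k]|², so Σ|X[k]|² = N·Σ|x[n]|² = 6·28.0000

Σ|X[k]|² = N·Σ|x[n]|² = 6·28.0000 = 168.0000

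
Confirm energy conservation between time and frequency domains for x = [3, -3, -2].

Time domain:
Σ|x[n]|² = |3|² + |-3|² + |-2|² = 22.0000

Frequency domain:
(1/3)Σ|X[k]|² = (1/3)(|-2|² + |5.5000+0.8660i|² + |5.5000-0.8660i|²) = (1/3)·66.0000 = 22.0000

Both sides agree, confirming Parseval's theorem.

Σ|x[n]|² = (1/N)Σ|X[k]|² = 22.0000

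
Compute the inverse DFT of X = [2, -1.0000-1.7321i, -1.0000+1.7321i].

x[n] = (1/3) Σ(k=0 to 2) X[k] · e^(2πikn/3)

Computing each x[n]:
x[0] = 0
x[1] = 2
x[2] = 0

x = [0, 2, 0]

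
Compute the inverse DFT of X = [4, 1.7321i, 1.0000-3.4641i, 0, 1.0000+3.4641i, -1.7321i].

x[n] = (1/6) Σ(k=0 to 5) X[k] · e^(2πikn/6)

Computing each x[n]:
x[0] = 1
x[1] = 1
x[2] = -1
x[3] = 1
x[4] = 2
x[5] = 0

x = [1, 1, -1, 1, 2, 0]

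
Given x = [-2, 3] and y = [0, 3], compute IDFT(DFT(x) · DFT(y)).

(x ⊛ y)[n] = Σ(m=0 to 1) x[m] · y[(n-m) mod 2]

Computing each output sample:
(x ⊛ y)[0] = 9
(x ⊛ y)[1] = -6

x ⊛ y = [9, -6]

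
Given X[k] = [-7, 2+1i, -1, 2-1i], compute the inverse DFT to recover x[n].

x[n] = (1/4) Σ(k=0 to 3) X[k] · e^(2πikn/4)

Computing each x[n]:
x[0] = -1
x[1] = -2
x[2] = -3
x[3] = -1

x = [-1, -2, -3, -1]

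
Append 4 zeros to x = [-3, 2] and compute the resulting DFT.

Original 2-point DFT: [-1, -5]
Zero-padded 6-point DFT provides frequency interpolation.

DFT_6([x, 0, ...]) = [-1, -2.0000-1.7321i, -4.0000-1.7321i, -5, -4.0000+1.7321i, -2.0000+1.7321i]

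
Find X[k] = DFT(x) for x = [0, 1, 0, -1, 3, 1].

X[k] = Σ(n=0 to 5) x[n] · ω_6^(nk)
where ω_6 = e^(-2πi/6)

Computing each X[k]:
X[0] = 4
X[1] = 0.5000+2.5981i
X[2] = -3.5000-2.5981i
X[3] = 2
X[4] = -3.5000+2.5981i
X[5] = 0.5000-2.5981i

X = [4, 0.5000+2.5981i, -3.5000-2.5981i, 2, -3.5000+2.5981i, 0.5000-2.5981i]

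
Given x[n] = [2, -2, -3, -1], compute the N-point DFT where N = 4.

X[k] = Σ(n=0 to 3) x[n] · ω_4^(nk)
where ω_4 = e^(-2πi/4)

Computing each X[k]:
X[0] = -4
X[1] = 5+1i
X[2] = 2
X[3] = 5-1i

X = [-4, 5+1i, 2, 5-1i]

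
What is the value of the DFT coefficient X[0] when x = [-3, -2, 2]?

X[0] = Σ(n=0 to 2) x[n] · ω_3^0 = Σ x[n]
= (-3) + (-2) + (2)

X[0] = -3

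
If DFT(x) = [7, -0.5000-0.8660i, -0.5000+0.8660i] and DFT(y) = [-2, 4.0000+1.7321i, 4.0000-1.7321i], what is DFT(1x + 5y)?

By linearity: DFT(1x + 5y) = 1·DFT(x) + 5·DFT(y)
= 1·[7, -0.5000-0.8660i, -0.5000+0.8660i] + 5·[-2, 4.0000+1.7321i, 4.0000-1.7321i]

Computing element-wise:
Z[0] = 1·(7) + 5·(-2) = -3
Z[1] = 1·(-0.5000-0.8660i) + 5·(4.0000+1.7321i) = 19.5000+7.7945i
Z[2] = 1·(-0.5000+0.8660i) + 5·(4.0000-1.7321i) = 19.5000-7.7945i

DFT(1x + 5y) = 1·X + 5·Y = [-3, 19.5000+7.7945i, 19.5000-7.7945i]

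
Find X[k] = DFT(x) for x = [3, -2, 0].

X[k] = Σ(n=0 to 2) x[n] · ω_3^(nk)
where ω_3 = e^(-2πi/3)

Computing each X[k]:
X[0] = 1
X[1] = 4.0000+1.7321i
X[2] = 4.0000-1.7321i

X = [1, 4.0000+1.7321i, 4.0000-1.7321i]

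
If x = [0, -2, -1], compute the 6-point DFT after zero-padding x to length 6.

Original 3-point DFT: [-3, 1.5000+0.8660i, 1.5000-0.8660i]
Zero-padded 6-point DFT provides frequency interpolation.

DFT_6([x, 0, ...]) = [-3, -0.5000+2.5981i, 1.5000+0.8660i, 1, 1.5000-0.8660i, -0.5000-2.5981i]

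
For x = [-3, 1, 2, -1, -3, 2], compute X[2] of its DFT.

X[2] = Σ(n=0 to 5) x[n] · ω_6^(2n) where ω_6 = e^(-2πi/6)
= (-3)·ω_6^0 + (1)·ω_6^2 + (2)·ω_6^4 + (-1)·ω_6^6 + (-3)·ω_6^8 + (2)·ω_6^10

X[2] = -5.0000+5.1962i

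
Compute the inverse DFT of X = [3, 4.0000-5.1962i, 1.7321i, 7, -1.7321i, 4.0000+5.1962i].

x[n] = (1/6) Σ(k=0 to 5) X[k] · e^(2πikn/6)

Computing each x[n]:
x[0] = 3
x[1] = 1
x[2] = 3
x[3] = -2
x[4] = -1
x[5] = -1

x = [3, 1, 3, -2, -1, -1]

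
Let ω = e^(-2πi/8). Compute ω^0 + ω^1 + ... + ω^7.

Sum of all nth roots of unity equals 0 for n > 1 (geometric series with r ≠ 1).

0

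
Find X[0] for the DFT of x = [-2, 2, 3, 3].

X[0] = Σ(n=0 to 3) x[n] · ω_4^0 = Σ x[n]
= (-2) + (2) + (3) + (3)

X[0] = 6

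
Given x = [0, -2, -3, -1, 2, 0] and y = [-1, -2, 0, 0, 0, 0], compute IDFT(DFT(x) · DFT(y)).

(x ⊛ y)[n] = Σ(m=0 to 5) x[m] · y[(n-m) mod 6]

Computing each output sample:
(x ⊛ y)[0] = 0
(x ⊛ y)[1] = 2
(x ⊛ y)[2] = 7
(x ⊛ y)[3] = 7
(x ⊛ y)[4] = 0
(x ⊛ y)[5] = -4

x ⊛ y = [0, 2, 7, 7, 0, -4]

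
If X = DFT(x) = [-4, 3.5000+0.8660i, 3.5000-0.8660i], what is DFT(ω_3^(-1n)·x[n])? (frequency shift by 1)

Modulation property: DFT(ω_3^(-1n)·x[n]) = X[(k-1) mod 3], so circularly shift X by 1 positions.

X[k-1] = [3.5000-0.8660i, -4, 3.5000+0.8660i]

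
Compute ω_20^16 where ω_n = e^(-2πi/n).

ω_20^16 = e^(-2πi·16/20)
= cos(-2π·16/20) + i·sin(-2π·16/20)
= cos(-32π/20) + i·sin(-32π/20)

ω_20^16 = cos(-32π/20) + i·sin(-32π/20) = 0.3090+0.9511i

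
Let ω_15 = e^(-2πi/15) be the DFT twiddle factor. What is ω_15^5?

ω_15^5 = e^(-2πi·5/15)
= cos(-2π·5/15) + i·sin(-2π·5/15)
= cos(-10π/15) + i·sin(-10π/15)

ω_15^5 = cos(-10π/15) + i·sin(-10π/15) = -0.5000-0.8660i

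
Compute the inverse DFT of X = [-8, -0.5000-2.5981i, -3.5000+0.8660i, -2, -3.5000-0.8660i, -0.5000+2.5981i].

x[n] = (1/6) Σ(k=0 to 5) X[k] · e^(2πikn/6)

Computing each x[n]:
x[0] = -3
x[1] = 0
x[2] = 0
x[3] = -2
x[4] = -2
x[5] = -1

x = [-3, 0, 0, -2, -2, -1]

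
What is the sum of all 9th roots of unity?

Sum of all nth roots of unity equals 0 for n > 1 (geometric series with r ≠ 1).

0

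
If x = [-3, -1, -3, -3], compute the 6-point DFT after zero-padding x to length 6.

Original 4-point DFT: [-10, -2i, -2, 2i]
Zero-padded 6-point DFT provides frequency interpolation.

DFT_6([x, 0, ...]) = [-10, 1.0000+3.4641i, -4.0000-1.7321i, -2, -4.0000+1.7321i, 1.0000-3.4641i]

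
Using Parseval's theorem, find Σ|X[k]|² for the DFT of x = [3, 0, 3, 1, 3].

Parseval: Σ|x[n]|² = (1/N)Σ|X[k]|², so Σ|X[k]|² = N·Σ|x[n]|² = 5·28.0000

Σ|X[k]|² = N·Σ|x[n]|² = 5·28.0000 = 140.0000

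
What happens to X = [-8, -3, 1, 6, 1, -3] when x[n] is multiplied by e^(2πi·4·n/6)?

Modulation property: DFT(ω_6^(-4n)·x[n]) = X[(k-4) mod 6], so circularly shift X by 4 positions.

X[k-4] = [1, 6, 1, -3, -8, -3]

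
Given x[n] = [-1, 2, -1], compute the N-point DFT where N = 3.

X[k] = Σ(n=0 to 2) x[n] · ω_3^(nk)
where ω_3 = e^(-2πi/3)

Computing each X[k]:
X[0] = 0
X[1] = -1.5000-2.5981i
X[2] = -1.5000+2.5981i

X = [0, -1.5000-2.5981i, -1.5000+2.5981i]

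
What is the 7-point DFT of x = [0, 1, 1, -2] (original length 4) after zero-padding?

Original 4-point DFT: [0, -1-3i, 2, -1+3i]
Zero-padded 7-point DFT provides frequency interpolation.

DFT_7([x, 0, ...]) = [0, 2.2029-0.8890i, -2.3705-2.1047i, 0.1676+2.2978i, 0.1676-2.2978i, -2.3705+2.1047i, 2.2029+0.8890i]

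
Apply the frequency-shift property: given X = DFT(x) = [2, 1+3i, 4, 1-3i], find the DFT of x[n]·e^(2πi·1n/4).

Modulation property: DFT(ω_4^(-1n)·x[n]) = X[(k-1) mod 4], so circularly shift X by 1 positions.

X[k-1] = [1-3i, 2, 1+3i, 4]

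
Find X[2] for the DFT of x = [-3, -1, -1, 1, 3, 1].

X[2] = Σ(n=0 to 5) x[n] · ω_6^(2n) where ω_6 = e^(-2πi/6)
= (-3)·ω_6^0 + (-1)·ω_6^2 + (-1)·ω_6^4 + (1)·ω_6^6 + (3)·ω_6^8 + (1)·ω_6^10

X[2] = -3.0000-1.7321i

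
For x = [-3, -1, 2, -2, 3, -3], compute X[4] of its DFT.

X[4] = Σ(n=0 to 5) x[n] · ω_6^(4n) where ω_6 = e^(-2πi/6)
= (-3)·ω_6^0 + (-1)·ω_6^4 + (2)·ω_6^8 + (-2)·ω_6^12 + (3)·ω_6^16 + (-3)·ω_6^20

X[4] = -5.5000+2.5981i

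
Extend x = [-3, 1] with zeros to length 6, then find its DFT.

Original 2-point DFT: [-2, -4]
Zero-padded 6-point DFT provides frequency interpolation.

DFT_6([x, 0, ...]) = [-2, -2.5000-0.8660i, -3.5000-0.8660i, -4, -3.5000+0.8660i, -2.5000+0.8660i]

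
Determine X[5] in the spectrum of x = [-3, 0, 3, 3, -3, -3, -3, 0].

X[5] = Σ(n=0 to 7) x[n] · ω_8^(5n) where ω_8 = e^(-2πi/8)
= (-3)·ω_8^0 + (0)·ω_8^5 + (3)·ω_8^10 + (3)·ω_8^15 + (-3)·ω_8^20 + (-3)·ω_8^25 + (-3)·ω_8^30 + (0)·ω_8^35

X[5] = -1.7574i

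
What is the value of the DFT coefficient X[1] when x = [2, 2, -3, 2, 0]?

X[1] = Σ(n=0 to 4) x[n] · ω_5^(1n) where ω_5 = e^(-2πi/5)
= (2)·ω_5^0 + (2)·ω_5^1 + (-3)·ω_5^2 + (2)·ω_5^3 + (0)·ω_5^4

X[1] = 3.4271+1.0368i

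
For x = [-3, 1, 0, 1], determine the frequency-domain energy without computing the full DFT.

Parseval: Σ|x[n]|² = (1/N)Σ|X[k]|², so Σ|X[k]|² = N·Σ|x[n]|² = 4·11.0000

Σ|X[k]|² = N·Σ|x[n]|² = 4·11.0000 = 44.0000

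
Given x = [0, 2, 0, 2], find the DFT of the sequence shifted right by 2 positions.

Time shift by 2: X_shifted[k] = ω_4^(2k) · X[k]
Shifted x = [0, 2, 0, 2]

DFT(x[n-2]) = [4, 0, -4, 0]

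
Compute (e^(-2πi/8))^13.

Since ω_8^8 = 1, powers reduce modulo 8.
13 mod 8 = 5
So ω_8^13 = ω_8^5 = e^(-2πi·5/8)

ω_8^13 = ω_8^5 = -0.7071+0.7071i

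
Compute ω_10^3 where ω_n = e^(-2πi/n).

ω_10^3 = e^(-2πi·3/10)
= cos(-2π·3/10) + i·sin(-2π·3/10)
= cos(-6π/10) + i·sin(-6π/10)

ω_10^3 = cos(-6π/10) + i·sin(-6π/10) = -0.3090-0.9511i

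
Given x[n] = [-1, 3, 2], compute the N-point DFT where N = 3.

X[k] = Σ(n=0 to 2) x[n] · ω_3^(nk)
where ω_3 = e^(-2πi/3)

Computing each X[k]:
X[0] = 4
X[1] = -3.5000-0.8660i
X[2] = -3.5000+0.8660i

X = [4, -3.5000-0.8660i, -3.5000+0.8660i]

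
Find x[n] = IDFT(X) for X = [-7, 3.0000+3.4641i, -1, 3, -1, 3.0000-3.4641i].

x[n] = (1/6) Σ(k=0 to 5) X[k] · e^(2πikn/6)

Computing each x[n]:
x[0] = 0
x[1] = -2
x[2] = -2
x[3] = -3
x[4] = 0
x[5] = 0

x = [0, -2, -2, -3, 0, 0]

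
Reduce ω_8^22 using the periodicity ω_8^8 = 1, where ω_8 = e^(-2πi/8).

Since ω_8^8 = 1, powers reduce modulo 8.
22 mod 8 = 6
So ω_8^22 = ω_8^6 = e^(-2πi·6/8)

ω_8^22 = ω_8^6 = 1i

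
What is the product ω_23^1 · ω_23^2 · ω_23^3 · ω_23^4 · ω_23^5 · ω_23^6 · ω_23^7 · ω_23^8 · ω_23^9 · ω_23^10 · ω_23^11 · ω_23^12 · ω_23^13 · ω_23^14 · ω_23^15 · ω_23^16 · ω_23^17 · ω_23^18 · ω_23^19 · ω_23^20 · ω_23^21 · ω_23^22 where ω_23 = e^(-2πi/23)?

The primitive 23rd roots of unity are ω_23^k for k coprime to 23: k ∈ {1, 2, 3, 4, 5, 6, 7, 8, 9, 10, 11, 12, 13, 14, 15, 16, 17, 18, 19, 20, 21, 22}
Their product equals the constant term of the cyclotomic polynomial Φ_23(x) up to sign.
For n ≥ 3, the product of all primitive nth roots of unity is 1. (For n=1 it is 1; for n=2 it is -1.)

1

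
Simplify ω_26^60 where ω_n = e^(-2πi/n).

Since ω_26^26 = 1, powers reduce modulo 26.
60 mod 26 = 8
So ω_26^60 = ω_26^8 = e^(-2πi·8/26)

ω_26^60 = ω_26^8 = -0.3546-0.9350i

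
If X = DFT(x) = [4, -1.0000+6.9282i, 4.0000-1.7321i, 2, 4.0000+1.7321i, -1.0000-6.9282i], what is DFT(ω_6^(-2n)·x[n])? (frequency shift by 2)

Modulation property: DFT(ω_6^(-2n)·x[n]) = X[(k-2) mod 6], so circularly shift X by 2 positions.

X[k-2] = [4.0000+1.7321i, -1.0000-6.9282i, 4, -1.0000+6.9282i, 4.0000-1.7321i, 2]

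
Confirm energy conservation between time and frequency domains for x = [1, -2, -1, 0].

Time domain:
Σ|x[n]|² = |1|² + |-2|² + |-1|² + |0|² = 6.0000

Frequency domain:
(1/4)Σ|X[k]|² = (1/4)(|-2|² + |2+2i|² + |2|² + |2-2i|²) = (1/4)·24.0000 = 6.0000

Both sides agree, confirming Parseval's theorem.

Σ|x[n]|² = (1/N)Σ|X[k]|² = 6.0000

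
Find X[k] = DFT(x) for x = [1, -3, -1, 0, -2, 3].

X[k] = Σ(n=0 to 5) x[n] · ω_6^(nk)
where ω_6 = e^(-2πi/6)

Computing each X[k]:
X[0] = -2
X[1] = 2.5000+4.3301i
X[2] = 2.5000+6.0622i
X[3] = -2
X[4] = 2.5000-6.0622i
X[5] = 2.5000-4.3301i

X = [-2, 2.5000+4.3301i, 2.5000+6.0622i, -2, 2.5000-6.0622i, 2.5000-4.3301i]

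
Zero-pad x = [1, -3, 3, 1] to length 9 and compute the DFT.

Original 4-point DFT: [2, -2+4i, 6, -2-4i]
Zero-padded 9-point DFT provides frequency interpolation.

DFT_9([x, 0, ...]) = [2, -1.2772-1.8921i, -2.8400+2.7944i, 2.0000+5.1962i, 5.6172+2.0884i, 5.6172-2.0884i, 2.0000-5.1962i, -2.8400-2.7944i, -1.2772+1.8921i]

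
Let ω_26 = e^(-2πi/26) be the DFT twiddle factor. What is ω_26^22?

ω_26^22 = e^(-2πi·22/26)
= cos(-2π·22/26) + i·sin(-2π·22/26)
= cos(-44π/26) + i·sin(-44π/26)

ω_26^22 = cos(-44π/26) + i·sin(-44π/26) = 0.5681+0.8230i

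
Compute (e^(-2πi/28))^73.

Since ω_28^28 = 1, powers reduce modulo 28.
73 mod 28 = 17
So ω_28^73 = ω_28^17 = e^(-2πi·17/28)

ω_28^73 = ω_28^17 = -0.7818+0.6235i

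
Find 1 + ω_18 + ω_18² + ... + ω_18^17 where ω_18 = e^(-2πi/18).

Sum of all nth roots of unity equals 0 for n > 1 (geometric series with r ≠ 1).

0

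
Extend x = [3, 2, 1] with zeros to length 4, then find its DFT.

Original 3-point DFT: [6, 1.5000-0.8660i, 1.5000+0.8660i]
Zero-padded 4-point DFT provides frequency interpolation.

DFT_4([x, 0, ...]) = [6, 2-2i, 2, 2+2i]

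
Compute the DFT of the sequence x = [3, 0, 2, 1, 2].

X[k] = Σ(n=0 to 4) x[n] · ω_5^(nk)
where ω_5 = e^(-2πi/5)

Computing each X[k]:
X[0] = 8
X[1] = 1.1910+1.3143i
X[2] = 2.3090+2.1266i
X[3] = 2.3090-2.1266i
X[4] = 1.1910-1.3143i

X = [8, 1.1910+1.3143i, 2.3090+2.1266i, 2.3090-2.1266i, 1.1910-1.3143i]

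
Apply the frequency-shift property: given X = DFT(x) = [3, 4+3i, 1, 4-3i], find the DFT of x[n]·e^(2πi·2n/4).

Modulation property: DFT(ω_4^(-2n)·x[n]) = X[(k-2) mod 4], so circularly shift X by 2 positions.

X[k-2] = [1, 4-3i, 3, 4+3i]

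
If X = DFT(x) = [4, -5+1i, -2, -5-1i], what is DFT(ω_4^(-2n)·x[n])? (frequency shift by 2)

Modulation property: DFT(ω_4^(-2n)·x[n]) = X[(k-2) mod 4], so circularly shift X by 2 positions.

X[k-2] = [-2, -5-1i, 4, -5+1i]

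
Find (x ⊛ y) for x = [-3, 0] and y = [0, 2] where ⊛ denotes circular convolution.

(x ⊛ y)[n] = Σ(m=0 to 1) x[m] · y[(n-m) mod 2]

Computing each output sample:
(x ⊛ y)[0] = 0
(x ⊛ y)[1] = -6

x ⊛ y = [0, -6]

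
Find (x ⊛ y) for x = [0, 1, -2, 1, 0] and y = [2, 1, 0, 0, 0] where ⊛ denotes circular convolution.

(x ⊛ y)[n] = Σ(m=0 to 4) x[m] · y[(n-m) mod 5]

Computing each output sample:
(x ⊛ y)[0] = 0
(x ⊛ y)[1] = 2
(x ⊛ y)[2] = -3
(x ⊛ y)[3] = 0
(x ⊛ y)[4] = 1

x ⊛ y = [0, 2, -3, 0, 1]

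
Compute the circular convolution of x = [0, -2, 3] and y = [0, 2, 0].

(x ⊛ y)[n] = Σ(m=0 to 2) x[m] · y[(n-m) mod 3]

Computing each output sample:
(x ⊛ y)[0] = 6
(x ⊛ y)[1] = 0
(x ⊛ y)[2] = -4

x ⊛ y = [6, 0, -4]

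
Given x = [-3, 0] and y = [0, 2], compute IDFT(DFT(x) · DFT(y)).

(x ⊛ y)[n] = Σ(m=0 to 1) x[m] · y[(n-m) mod 2]

Computing each output sample:
(x ⊛ y)[0] = 0
(x ⊛ y)[1] = -6

x ⊛ y = [0, -6]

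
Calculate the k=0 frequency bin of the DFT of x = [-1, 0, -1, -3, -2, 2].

X[0] = Σ(n=0 to 5) x[n] · ω_6^0 = Σ x[n]
= (-1) + (0) + (-1) + (-3) + (-2) + (2)

X[0] = -5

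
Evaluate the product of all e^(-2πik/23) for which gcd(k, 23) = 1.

The primitive 23rd roots of unity are ω_23^k for k coprime to 23: k ∈ {1, 2, 3, 4, 5, 6, 7, 8, 9, 10, 11, 12, 13, 14, 15, 16, 17, 18, 19, 20, 21, 22}
Their product equals the constant term of the cyclotomic polynomial Φ_23(x) up to sign.
For n ≥ 3, the product of all primitive nth roots of unity is 1. (For n=1 it is 1; for n=2 it is -1.)

1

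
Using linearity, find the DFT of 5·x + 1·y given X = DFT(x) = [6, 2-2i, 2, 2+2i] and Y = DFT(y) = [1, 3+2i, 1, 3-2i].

By linearity: DFT(5x + 1y) = 5·DFT(x) + 1·DFT(y)
= 5·[6, 2-2i, 2, 2+2i] + 1·[1, 3+2i, 1, 3-2i]

Computing element-wise:
Z[0] = 5·(6) + 1·(1) = 31
Z[1] = 5·(2-2i) + 1·(3+2i) = 13-8i
Z[2] = 5·(2) + 1·(1) = 11
Z[3] = 5·(2+2i) + 1·(3-2i) = 13+8i

DFT(5x + 1y) = 5·X + 1·Y = [31, 13-8i, 11, 13+8i]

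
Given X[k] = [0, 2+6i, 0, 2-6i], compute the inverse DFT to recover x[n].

x[n] = (1/4) Σ(k=0 to 3) X[k] · e^(2πikn/4)

Computing each x[n]:
x[0] = 1
x[1] = -3
x[2] = -1
x[3] = 3

x = [1, -3, -1, 3]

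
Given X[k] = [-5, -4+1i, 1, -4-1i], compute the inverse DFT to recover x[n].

x[n] = (1/4) Σ(k=0 to 3) X[k] · e^(2πikn/4)

Computing each x[n]:
x[0] = -3
x[1] = -2
x[2] = 1
x[3] = -1

x = [-3, -2, 1, -1]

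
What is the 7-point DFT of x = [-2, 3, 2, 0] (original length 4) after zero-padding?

Original 4-point DFT: [3, -4-3i, -3, -4+3i]
Zero-padded 7-point DFT provides frequency interpolation.

DFT_7([x, 0, ...]) = [3, -0.5746-4.2954i, -4.4695-2.0570i, -3.4559+0.2620i, -3.4559-0.2620i, -4.4695+2.0570i, -0.5746+4.2954i]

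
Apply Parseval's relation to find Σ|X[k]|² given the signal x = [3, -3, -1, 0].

Parseval: Σ|x[n]|² = (1/N)Σ|X[k]|², so Σ|X[k]|² = N·Σ|x[n]|² = 4·19.0000

Σ|X[k]|² = N·Σ|x[n]|² = 4·19.0000 = 76.0000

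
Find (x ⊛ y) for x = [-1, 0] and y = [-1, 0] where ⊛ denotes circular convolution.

(x ⊛ y)[n] = Σ(m=0 to 1) x[m] · y[(n-m) mod 2]

Computing each output sample:
(x ⊛ y)[0] = 1
(x ⊛ y)[1] = 0

x ⊛ y = [1, 0]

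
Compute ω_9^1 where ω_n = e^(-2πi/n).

ω_9^1 = e^(-2πi·1/9)
= cos(-2π·1/9) + i·sin(-2π·1/9)
= cos(-2π/9) + i·sin(-2π/9)

ω_9^1 = cos(-2π/9) + i·sin(-2π/9) = 0.7660-0.6428i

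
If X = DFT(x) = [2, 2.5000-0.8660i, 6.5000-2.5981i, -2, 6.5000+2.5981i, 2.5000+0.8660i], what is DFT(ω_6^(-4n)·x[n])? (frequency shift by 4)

Modulation property: DFT(ω_6^(-4n)·x[n]) = X[(k-4) mod 6], so circularly shift X by 4 positions.

X[k-4] = [6.5000-2.5981i, -2, 6.5000+2.5981i, 2.5000+0.8660i, 2, 2.5000-0.8660i]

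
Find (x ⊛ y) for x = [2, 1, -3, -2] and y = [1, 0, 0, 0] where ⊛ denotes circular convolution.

(x ⊛ y)[n] = Σ(m=0 to 3) x[m] · y[(n-m) mod 4]

Computing each output sample:
(x ⊛ y)[0] = 2
(x ⊛ y)[1] = 1
(x ⊛ y)[2] = -3
(x ⊛ y)[3] = -2

x ⊛ y = [2, 1, -3, -2]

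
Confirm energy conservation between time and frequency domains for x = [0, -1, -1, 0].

Time domain:
Σ|x[n]|² = |0|² + |-1|² + |-1|² + |0|² = 2.0000

Frequency domain:
(1/4)Σ|X[k]|² = (1/4)(|-2|² + |1+1i|² + |0|² + |1-1i|²) = (1/4)·8.0000 = 2.0000

Both sides agree, confirming Parseval's theorem.

Σ|x[n]|² = (1/N)Σ|X[k]|² = 2.0000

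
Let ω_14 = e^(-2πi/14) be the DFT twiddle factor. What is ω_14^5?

ω_14^5 = e^(-2πi·5/14)
= cos(-2π·5/14) + i·sin(-2π·5/14)
= cos(-10π/14) + i·sin(-10π/14)

ω_14^5 = cos(-10π/14) + i·sin(-10π/14) = -0.6235-0.7818i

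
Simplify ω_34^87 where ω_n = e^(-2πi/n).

Since ω_34^34 = 1, powers reduce modulo 34.
87 mod 34 = 19
So ω_34^87 = ω_34^19 = e^(-2πi·19/34)

ω_34^87 = ω_34^19 = -0.9325+0.3612i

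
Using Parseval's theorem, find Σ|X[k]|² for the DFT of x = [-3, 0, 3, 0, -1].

Parseval: Σ|x[n]|² = (1/N)Σ|X[k]|², so Σ|X[k]|² = N·Σ|x[n]|² = 5·19.0000

Σ|X[k]|² = N·Σ|x[n]|² = 5·19.0000 = 95.0000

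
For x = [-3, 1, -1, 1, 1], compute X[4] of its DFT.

X[4] = Σ(n=0 to 4) x[n] · ω_5^(4n) where ω_5 = e^(-2πi/5)
= (-3)·ω_5^0 + (1)·ω_5^4 + (-1)·ω_5^8 + (1)·ω_5^12 + (1)·ω_5^16

X[4] = -2.3820-1.1756i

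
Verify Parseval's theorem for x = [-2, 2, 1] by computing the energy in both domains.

Time domain:
Σ|x[n]|² = |-2|² + |2|² + |1|² = 9.0000

Frequency domain:
(1/3)Σ|X[k]|² = (1/3)(|1|² + |-3.5000-0.8660i|² + |-3.5000+0.8660i|²) = (1/3)·27.0000 = 9.0000

Both sides agree, confirming Parseval's theorem.

Σ|x[n]|² = (1/N)Σ|X[k]|² = 9.0000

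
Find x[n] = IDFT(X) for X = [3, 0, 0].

x[n] = (1/3) Σ(k=0 to 2) X[k] · e^(2πikn/3)

Computing each x[n]:
x[0] = 1
x[1] = 1
x[2] = 1

x = [1, 1, 1]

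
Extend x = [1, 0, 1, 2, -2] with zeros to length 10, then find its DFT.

Original 5-point DFT: [2, -2.0451-1.3143i, 3.5451-2.1266i, 3.5451+2.1266i, -2.0451+1.3143i]
Zero-padded 10-point DFT provides frequency interpolation.

DFT_10([x, 0, ...]) = [2, 2.3090-1.6776i, -2.0451-1.3143i, 1.1910+3.6655i, 3.5451-2.1266i, -2, 3.5451+2.1266i, 1.1910-3.6655i, -2.0451+1.3143i, 2.3090+1.6776i]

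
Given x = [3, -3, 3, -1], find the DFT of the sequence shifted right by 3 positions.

Time shift by 3: X_shifted[k] = ω_4^(3k) · X[k]
Shifted x = [-3, 3, -1, 3]

DFT(x[n-3]) = [2, -2, -10, -2]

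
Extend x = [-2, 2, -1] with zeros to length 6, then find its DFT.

Original 3-point DFT: [-1, -2.5000-2.5981i, -2.5000+2.5981i]
Zero-padded 6-point DFT provides frequency interpolation.

DFT_6([x, 0, ...]) = [-1, -0.5000-0.8660i, -2.5000-2.5981i, -5, -2.5000+2.5981i, -0.5000+0.8660i]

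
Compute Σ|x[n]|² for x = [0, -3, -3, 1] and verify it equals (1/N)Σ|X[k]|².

Time domain:
Σ|x[n]|² = |0|² + |-3|² + |-3|² + |1|² = 19.0000

Frequency domain:
(1/4)Σ|X[k]|² = (1/4)(|-5|² + |3+4i|² + |-1|² + |3-4i|²) = (1/4)·76.0000 = 19.0000

Both sides agree, confirming Parseval's theorem.

Σ|x[n]|² = (1/N)Σ|X[k]|² = 19.0000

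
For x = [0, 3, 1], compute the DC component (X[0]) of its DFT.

X[0] = Σ(n=0 to 2) x[n] · ω_3^0 = Σ x[n]
= (0) + (3) + (1)

X[0] = 4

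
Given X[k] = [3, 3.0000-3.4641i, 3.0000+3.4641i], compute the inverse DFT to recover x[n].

x[n] = (1/3) Σ(k=0 to 2) X[k] · e^(2πikn/3)

Computing each x[n]:
x[0] = 3
x[1] = 2
x[2] = -2

x = [3, 2, -2]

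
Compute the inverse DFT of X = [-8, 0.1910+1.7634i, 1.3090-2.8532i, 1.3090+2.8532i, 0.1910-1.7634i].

x[n] = (1/5) Σ(k=0 to 4) X[k] · e^(2πikn/5)

Computing each x[n]:
x[0] = -1
x[1] = -2
x[2] = -3
x[3] = 0
x[4] = -2

x = [-1, -2, -3, 0, -2]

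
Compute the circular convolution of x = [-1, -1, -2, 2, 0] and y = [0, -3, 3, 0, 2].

(x ⊛ y)[n] = Σ(m=0 to 4) x[m] · y[(n-m) mod 5]

Computing each output sample:
(x ⊛ y)[0] = 4
(x ⊛ y)[1] = -1
(x ⊛ y)[2] = 4
(x ⊛ y)[3] = 3
(x ⊛ y)[4] = -14

x ⊛ y = [4, -1, 4, 3, -14]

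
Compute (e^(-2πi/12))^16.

Since ω_12^12 = 1, powers reduce modulo 12.
16 mod 12 = 4
So ω_12^16 = ω_12^4 = e^(-2πi·4/12)

ω_12^16 = ω_12^4 = -0.5000-0.8660i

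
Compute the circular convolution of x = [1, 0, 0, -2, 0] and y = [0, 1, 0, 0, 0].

(x ⊛ y)[n] = Σ(m=0 to 4) x[m] · y[(n-m) mod 5]

Computing each output sample:
(x ⊛ y)[0] = 0
(x ⊛ y)[1] = 1
(x ⊛ y)[2] = 0
(x ⊛ y)[3] = 0
(x ⊛ y)[4] = -2

x ⊛ y = [0, 1, 0, 0, -2]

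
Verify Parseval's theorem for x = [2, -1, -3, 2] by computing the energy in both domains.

Time domain:
Σ|x[n]|² = |2|² + |-1|² + |-3|² + |2|² = 18.0000

Frequency domain:
(1/4)Σ|X[k]|² = (1/4)(|0|² + |5+3i|² + |-2|² + |5-3i|²) = (1/4)·72.0000 = 18.0000

Both sides agree, confirming Parseval's theorem.

Σ|x[n]|² = (1/N)Σ|X[k]|² = 18.0000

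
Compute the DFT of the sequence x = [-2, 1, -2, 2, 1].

X[k] = Σ(n=0 to 4) x[n] · ω_5^(nk)
where ω_5 = e^(-2πi/5)

Computing each X[k]:
X[0] = 0
X[1] = -1.3820+2.3511i
X[2] = -3.6180-3.8042i
X[3] = -3.6180+3.8042i
X[4] = -1.3820-2.3511i

X = [0, -1.3820+2.3511i, -3.6180-3.8042i, -3.6180+3.8042i, -1.3820-2.3511i]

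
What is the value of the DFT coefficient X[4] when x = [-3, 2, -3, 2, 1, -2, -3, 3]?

X[4] = Σ(n=0 to 7) x[n] · ω_8^(4n) where ω_8 = e^(-2πi/8)
= (-3)·ω_8^0 + (2)·ω_8^4 + (-3)·ω_8^8 + (2)·ω_8^12 + (1)·ω_8^16 + (-2)·ω_8^20 + (-3)·ω_8^24 + (3)·ω_8^28

X[4] = -13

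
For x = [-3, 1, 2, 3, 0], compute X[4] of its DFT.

X[4] = Σ(n=0 to 4) x[n] · ω_5^(4n) where ω_5 = e^(-2πi/5)
= (-3)·ω_5^0 + (1)·ω_5^4 + (2)·ω_5^8 + (3)·ω_5^12 + (0)·ω_5^16

X[4] = -6.7361+0.3633i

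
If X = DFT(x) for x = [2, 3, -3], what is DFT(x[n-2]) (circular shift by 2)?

Time shift by 2: X_shifted[k] = ω_3^(2k) · X[k]
Shifted x = [3, -3, 2]

DFT(x[n-2]) = [2, 3.5000+4.3301i, 3.5000-4.3301i]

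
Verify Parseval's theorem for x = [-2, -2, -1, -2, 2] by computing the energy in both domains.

Time domain:
Σ|x[n]|² = |-2|² + |-2|² + |-1|² + |-2|² + |2|² = 17.0000

Frequency domain:
(1/5)Σ|X[k]|² = (1/5)(|-5|² + |0.4271+3.2164i|² + |-2.9271+3.3022i|² + |-2.9271-3.3022i|² + |0.4271-3.2164i|²) = (1/5)·85.0000 = 17.0000

Both sides agree, confirming Parseval's theorem.

Σ|x[n]|² = (1/N)Σ|X[k]|² = 17.0000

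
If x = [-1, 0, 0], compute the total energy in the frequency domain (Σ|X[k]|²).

Parseval: Σ|x[n]|² = (1/N)Σ|X[k]|², so Σ|X[k]|² = N·Σ|x[n]|² = 3·1.0000

Σ|X[k]|² = N·Σ|x[n]|² = 3·1.0000 = 3.0000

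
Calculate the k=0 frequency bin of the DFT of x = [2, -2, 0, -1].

X[0] = Σ(n=0 to 3) x[n] · ω_4^0 = Σ x[n]
= (2) + (-2) + (0) + (-1)

X[0] = -1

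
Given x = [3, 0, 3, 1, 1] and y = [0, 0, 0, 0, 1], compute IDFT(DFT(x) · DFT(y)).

(x ⊛ y)[n] = Σ(m=0 to 4) x[m] · y[(n-m) mod 5]

Computing each output sample:
(x ⊛ y)[0] = 0
(x ⊛ y)[1] = 3
(x ⊛ y)[2] = 1
(x ⊛ y)[3] = 1
(x ⊛ y)[4] = 3

x ⊛ y = [0, 3, 1, 1, 3]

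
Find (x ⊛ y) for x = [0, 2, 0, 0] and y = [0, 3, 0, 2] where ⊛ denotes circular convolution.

(x ⊛ y)[n] = Σ(m=0 to 3) x[m] · y[(n-m) mod 4]

Computing each output sample:
(x ⊛ y)[0] = 4
(x ⊛ y)[1] = 0
(x ⊛ y)[2] = 6
(x ⊛ y)[3] = 0

x ⊛ y = [4, 0, 6, 0]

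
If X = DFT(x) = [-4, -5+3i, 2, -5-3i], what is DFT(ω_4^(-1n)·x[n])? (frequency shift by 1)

Modulation property: DFT(ω_4^(-1n)·x[n]) = X[(k-1) mod 4], so circularly shift X by 1 positions.

X[k-1] = [-5-3i, -4, -5+3i, 2]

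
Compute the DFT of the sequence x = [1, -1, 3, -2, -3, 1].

X[k] = Σ(n=0 to 5) x[n] · ω_6^(nk)
where ω_6 = e^(-2πi/6)

Computing each X[k]:
X[0] = -1
X[1] = 3.0000-3.4641i
X[2] = -1.0000+6.9282i
X[3] = 3
X[4] = -1.0000-6.9282i
X[5] = 3.0000+3.4641i

X = [-1, 3.0000-3.4641i, -1.0000+6.9282i, 3, -1.0000-6.9282i, 3.0000+3.4641i]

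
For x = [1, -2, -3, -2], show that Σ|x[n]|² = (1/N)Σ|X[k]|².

Time domain:
Σ|x[n]|² = |1|² + |-2|² + |-3|² + |-2|² = 18.0000

Frequency domain:
(1/4)Σ|X[k]|² = (1/4)(|-6|² + |4|² + |2|² + |4|²) = (1/4)·72.0000 = 18.0000

Both sides agree, confirming Parseval's theorem.

Σ|x[n]|² = (1/N)Σ|X[k]|² = 18.0000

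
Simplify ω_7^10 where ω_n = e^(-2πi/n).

Since ω_7^7 = 1, powers reduce modulo 7.
10 mod 7 = 3
So ω_7^10 = ω_7^3 = e^(-2πi·3/7)

ω_7^10 = ω_7^3 = -0.9010-0.4339i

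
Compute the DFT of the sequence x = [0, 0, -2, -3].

X[k] = Σ(n=0 to 3) x[n] · ω_4^(nk)
where ω_4 = e^(-2πi/4)

Computing each X[k]:
X[0] = -5
X[1] = 2-3i
X[2] = 1
X[3] = 2+3i

X = [-5, 2-3i, 1, 2+3i]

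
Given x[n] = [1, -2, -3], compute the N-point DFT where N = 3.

X[k] = Σ(n=0 to 2) x[n] · ω_3^(nk)
where ω_3 = e^(-2πi/3)

Computing each X[k]:
X[0] = -4
X[1] = 3.5000-0.8660i
X[2] = 3.5000+0.8660i

X = [-4, 3.5000-0.8660i, 3.5000+0.8660i]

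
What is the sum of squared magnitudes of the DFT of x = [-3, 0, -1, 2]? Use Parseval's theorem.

Parseval: Σ|x[n]|² = (1/N)Σ|X[k]|², so Σ|X[k]|² = N·Σ|x[n]|² = 4·14.0000

Σ|X[k]|² = N·Σ|x[n]|² = 4·14.0000 = 56.0000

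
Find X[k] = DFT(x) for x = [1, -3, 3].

X[k] = Σ(n=0 to 2) x[n] · ω_3^(nk)
where ω_3 = e^(-2πi/3)

Computing each X[k]:
X[0] = 1
X[1] = 1.0000+5.1962i
X[2] = 1.0000-5.1962i

X = [1, 1.0000+5.1962i, 1.0000-5.1962i]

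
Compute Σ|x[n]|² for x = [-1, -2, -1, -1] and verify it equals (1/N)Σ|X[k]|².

Time domain:
Σ|x[n]|² = |-1|² + |-2|² + |-1|² + |-1|² = 7.0000

Frequency domain:
(1/4)Σ|X[k]|² = (1/4)(|-5|² + |1i|² + |1|² + |-1i|²) = (1/4)·28.0000 = 7.0000

Both sides agree, confirming Parseval's theorem.

Σ|x[n]|² = (1/N)Σ|X[k]|² = 7.0000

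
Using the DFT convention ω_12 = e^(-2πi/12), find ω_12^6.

ω_12^6 = e^(-2πi·6/12)
= cos(-2π·6/12) + i·sin(-2π·6/12)
= cos(-12π/12) + i·sin(-12π/12)

ω_12^6 = cos(-12π/12) + i·sin(-12π/12) = -1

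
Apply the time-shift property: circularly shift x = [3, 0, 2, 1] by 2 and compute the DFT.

Time shift by 2: X_shifted[k] = ω_4^(2k) · X[k]
Shifted x = [2, 1, 3, 0]

DFT(x[n-2]) = [6, -1-1i, 4, -1+1i]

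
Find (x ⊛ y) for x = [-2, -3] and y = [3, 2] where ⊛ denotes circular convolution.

(x ⊛ y)[n] = Σ(m=0 to 1) x[m] · y[(n-m) mod 2]

Computing each output sample:
(x ⊛ y)[0] = -12
(x ⊛ y)[1] = -13

x ⊛ y = [-12, -13]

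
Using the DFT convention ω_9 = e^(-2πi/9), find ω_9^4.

ω_9^4 = e^(-2πi·4/9)
= cos(-2π·4/9) + i·sin(-2π·4/9)
= cos(-8π/9) + i·sin(-8π/9)

ω_9^4 = cos(-8π/9) + i·sin(-8π/9) = -0.9397-0.3420i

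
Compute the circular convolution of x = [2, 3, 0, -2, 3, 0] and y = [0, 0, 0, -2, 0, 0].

(x ⊛ y)[n] = Σ(m=0 to 5) x[m] · y[(n-m) mod 6]

Computing each output sample:
(x ⊛ y)[0] = 4
(x ⊛ y)[1] = -6
(x ⊛ y)[2] = 0
(x ⊛ y)[3] = -4
(x ⊛ y)[4] = -6
(x ⊛ y)[5] = 0

x ⊛ y = [4, -6, 0, -4, -6, 0]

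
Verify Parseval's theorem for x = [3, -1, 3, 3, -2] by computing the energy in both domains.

Time domain:
Σ|x[n]|² = |3|² + |-1|² + |3|² + |3|² + |-2|² = 32.0000

Frequency domain:
(1/5)Σ|X[k]|² = (1/5)(|6|² + |-2.7812-0.9511i|² + |7.2812-0.5878i|² + |7.2812+0.5878i|² + |-2.7812+0.9511i|²) = (1/5)·160.0000 = 32.0000

Both sides agree, confirming Parseval's theorem.

Σ|x[n]|² = (1/N)Σ|X[k]|² = 32.0000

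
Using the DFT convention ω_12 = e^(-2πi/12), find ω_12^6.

ω_12^6 = e^(-2πi·6/12)
= cos(-2π·6/12) + i·sin(-2π·6/12)
= cos(-12π/12) + i·sin(-12π/12)

ω_12^6 = cos(-12π/12) + i·sin(-12π/12) = -1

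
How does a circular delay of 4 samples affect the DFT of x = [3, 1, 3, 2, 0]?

Time shift by 4: X_shifted[k] = ω_5^(4k) · X[k]
Shifted x = [1, 3, 2, 0, 3]

DFT(x[n-4]) = [9, 1.2361-1.1756i, -3.2361+1.9021i, -3.2361-1.9021i, 1.2361+1.1756i]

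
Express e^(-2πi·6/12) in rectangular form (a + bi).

ω_12^6 = e^(-2πi·6/12)
= cos(-2π·6/12) + i·sin(-2π·6/12)
= cos(-12π/12) + i·sin(-12π/12)

ω_12^6 = cos(-12π/12) + i·sin(-12π/12) = -1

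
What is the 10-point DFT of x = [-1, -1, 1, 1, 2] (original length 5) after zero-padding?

Original 5-point DFT: [2, -2.3090+2.8532i, -1.1910+1.7634i, -1.1910-1.7634i, -2.3090-2.8532i]
Zero-padded 10-point DFT provides frequency interpolation.

DFT_10([x, 0, ...]) = [2, -3.4271-2.4899i, -2.3090+2.8532i, -0.0729+0.2245i, -1.1910+1.7634i, 2, -1.1910-1.7634i, -0.0729-0.2245i, -2.3090-2.8532i, -3.4271+2.4899i]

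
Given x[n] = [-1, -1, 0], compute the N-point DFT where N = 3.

X[k] = Σ(n=0 to 2) x[n] · ω_3^(nk)
where ω_3 = e^(-2πi/3)

Computing each X[k]:
X[0] = -2
X[1] = -0.5000+0.8660i
X[2] = -0.5000-0.8660i

X = [-2, -0.5000+0.8660i, -0.5000-0.8660i]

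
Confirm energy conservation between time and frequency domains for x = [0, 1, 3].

Time domain:
Σ|x[n]|² = |0|² + |1|² + |3|² = 10.0000

Frequency domain:
(1/3)Σ|X[k]|² = (1/3)(|4|² + |-2.0000+1.7321i|² + |-2.0000-1.7321i|²) = (1/3)·30.0000 = 10.0000

Both sides agree, confirming Parseval's theorem.

Σ|x[n]|² = (1/N)Σ|X[k]|² = 10.0000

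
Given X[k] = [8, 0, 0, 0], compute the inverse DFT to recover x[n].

x[n] = (1/4) Σ(k=0 to 3) X[k] · e^(2πikn/4)

Computing each x[n]:
x[0] = 2
x[1] = 2
x[2] = 2
x[3] = 2

x = [2, 2, 2, 2]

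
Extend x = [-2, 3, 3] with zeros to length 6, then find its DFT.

Original 3-point DFT: [4, -5, -5]
Zero-padded 6-point DFT provides frequency interpolation.

DFT_6([x, 0, ...]) = [4, -2.0000-5.1962i, -5, -2, -5, -2.0000+5.1962i]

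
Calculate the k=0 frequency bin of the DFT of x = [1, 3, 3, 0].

X[0] = Σ(n=0 to 3) x[n] · ω_4^0 = Σ x[n]
= (1) + (3) + (3) + (0)

X[0] = 7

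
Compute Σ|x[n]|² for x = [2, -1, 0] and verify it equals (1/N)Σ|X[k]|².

Time domain:
Σ|x[n]|² = |2|² + |-1|² + |0|² = 5.0000

Frequency domain:
(1/3)Σ|X[k]|² = (1/3)(|1|² + |2.5000+0.8660i|² + |2.5000-0.8660i|²) = (1/3)·15.0000 = 5.0000

Both sides agree, confirming Parseval's theorem.

Σ|x[n]|² = (1/N)Σ|X[k]|² = 5.0000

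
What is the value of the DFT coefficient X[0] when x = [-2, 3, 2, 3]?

X[0] = Σ(n=0 to 3) x[n] · ω_4^0 = Σ x[n]
= (-2) + (3) + (2) + (3)

X[0] = 6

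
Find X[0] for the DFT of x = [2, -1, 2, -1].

X[0] = Σ(n=0 to 3) x[n] · ω_4^0 = Σ x[n]
= (2) + (-1) + (2) + (-1)

X[0] = 2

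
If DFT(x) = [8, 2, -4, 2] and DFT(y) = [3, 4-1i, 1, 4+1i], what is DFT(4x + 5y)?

By linearity: DFT(4x + 5y) = 4·DFT(x) + 5·DFT(y)
= 4·[8, 2, -4, 2] + 5·[3, 4-1i, 1, 4+1i]

Computing element-wise:
Z[0] = 4·(8) + 5·(3) = 47
Z[1] = 4·(2) + 5·(4-1i) = 28-5i
Z[2] = 4·(-4) + 5·(1) = -11
Z[3] = 4·(2) + 5·(4+1i) = 28+5i

DFT(4x + 5y) = 4·X + 5·Y = [47, 28-5i, -11, 28+5i]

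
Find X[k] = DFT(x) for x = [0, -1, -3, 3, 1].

X[k] = Σ(n=0 to 4) x[n] · ω_5^(nk)
where ω_5 = e^(-2πi/5)

Computing each X[k]:
X[0] = 0
X[1] = 5.4288i
X[2] = -4.5308i
X[3] = 4.5308i
X[4] = -5.4288i

X = [0, 5.4288i, -4.5308i, 4.5308i, -5.4288i]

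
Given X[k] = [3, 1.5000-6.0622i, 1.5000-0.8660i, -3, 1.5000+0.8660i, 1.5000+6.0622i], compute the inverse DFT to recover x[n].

x[n] = (1/6) Σ(k=0 to 5) X[k] · e^(2πikn/6)

Computing each x[n]:
x[0] = 1
x[1] = 3
x[2] = 1
x[3] = 1
x[4] = -2
x[5] = -1

x = [1, 3, 1, 1, -2, -1]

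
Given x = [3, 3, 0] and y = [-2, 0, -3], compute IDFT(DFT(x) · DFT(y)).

(x ⊛ y)[n] = Σ(m=0 to 2) x[m] · y[(n-m) mod 3]

Computing each output sample:
(x ⊛ y)[0] = -15
(x ⊛ y)[1] = -6
(x ⊛ y)[2] = -9

x ⊛ y = [-15, -6, -9]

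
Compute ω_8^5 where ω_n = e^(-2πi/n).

ω_8^5 = e^(-2πi·5/8)
= cos(-2π·5/8) + i·sin(-2π·5/8)
= cos(-10π/8) + i·sin(-10π/8)

ω_8^5 = cos(-10π/8) + i·sin(-10π/8) = -0.7071+0.7071i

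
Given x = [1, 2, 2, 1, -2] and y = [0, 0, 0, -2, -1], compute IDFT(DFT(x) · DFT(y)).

(x ⊛ y)[n] = Σ(m=0 to 4) x[m] · y[(n-m) mod 5]

Computing each output sample:
(x ⊛ y)[0] = -6
(x ⊛ y)[1] = -4
(x ⊛ y)[2] = 3
(x ⊛ y)[3] = 0
(x ⊛ y)[4] = -5

x ⊛ y = [-6, -4, 3, 0, -5]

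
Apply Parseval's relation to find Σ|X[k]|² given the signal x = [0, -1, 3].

Parseval: Σ|x[n]|² = (1/N)Σ|X[k]|², so Σ|X[k]|² = N·Σ|x[n]|² = 3·10.0000

Σ|X[k]|² = N·Σ|x[n]|² = 3·10.0000 = 30.0000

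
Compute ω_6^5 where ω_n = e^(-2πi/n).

ω_6^5 = e^(-2πi·5/6)
= cos(-2π·5/6) + i·sin(-2π·5/6)
= cos(-10π/6) + i·sin(-10π/6)

ω_6^5 = cos(-10π/6) + i·sin(-10π/6) = 0.5000+0.8660i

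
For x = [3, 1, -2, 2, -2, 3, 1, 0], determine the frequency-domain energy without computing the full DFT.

Parseval: Σ|x[n]|² = (1/N)Σ|X[k]|², so Σ|X[k]|² = N·Σ|x[n]|² = 8·32.0000

Σ|X[k]|² = N·Σ|x[n]|² = 8·32.0000 = 256.0000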